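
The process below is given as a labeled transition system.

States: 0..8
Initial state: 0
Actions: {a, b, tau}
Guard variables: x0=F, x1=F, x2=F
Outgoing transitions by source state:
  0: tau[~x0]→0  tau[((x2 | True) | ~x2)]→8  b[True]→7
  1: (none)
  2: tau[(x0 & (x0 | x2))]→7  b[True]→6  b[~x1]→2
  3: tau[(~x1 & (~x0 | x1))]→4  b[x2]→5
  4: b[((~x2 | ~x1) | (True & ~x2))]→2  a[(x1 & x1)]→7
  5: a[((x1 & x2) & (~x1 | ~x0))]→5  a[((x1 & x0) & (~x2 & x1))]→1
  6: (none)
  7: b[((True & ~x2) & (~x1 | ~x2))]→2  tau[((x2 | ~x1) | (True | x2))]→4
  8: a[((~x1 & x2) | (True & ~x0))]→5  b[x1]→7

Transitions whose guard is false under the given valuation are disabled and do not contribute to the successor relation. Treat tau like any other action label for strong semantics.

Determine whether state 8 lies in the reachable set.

10 transition(s) survive guard evaluation.
depth 0: {0}
depth 1: {7,8}  now seen {0,7,8}
depth 2: {2,4,5}  now seen {0,2,4,5,7,8}
depth 3: {6}  now seen {0,2,4,5,6,7,8}
R = {0,2,4,5,6,7,8}
trace reaching 8: tau

Answer: REACHABLE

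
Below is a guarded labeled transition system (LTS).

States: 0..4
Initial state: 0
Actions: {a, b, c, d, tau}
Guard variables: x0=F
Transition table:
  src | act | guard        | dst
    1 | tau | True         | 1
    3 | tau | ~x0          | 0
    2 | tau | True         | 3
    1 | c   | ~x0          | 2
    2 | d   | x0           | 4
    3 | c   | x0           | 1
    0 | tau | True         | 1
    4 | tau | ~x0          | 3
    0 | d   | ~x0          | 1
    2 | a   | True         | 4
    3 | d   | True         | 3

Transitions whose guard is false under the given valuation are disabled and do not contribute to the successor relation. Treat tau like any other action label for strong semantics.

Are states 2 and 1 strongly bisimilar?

Answer: NOT BISIMILAR

Working:
Compute ~ classes (split until stable):
  π0 = {{0,1,2,3,4}}
  π1 = {{0,3},{1},{2},{4}}
  π2 = {{0},{1},{2},{3},{4}}
5 equivalence class(es) (converged in 3)
[2]={2}  [1]={1}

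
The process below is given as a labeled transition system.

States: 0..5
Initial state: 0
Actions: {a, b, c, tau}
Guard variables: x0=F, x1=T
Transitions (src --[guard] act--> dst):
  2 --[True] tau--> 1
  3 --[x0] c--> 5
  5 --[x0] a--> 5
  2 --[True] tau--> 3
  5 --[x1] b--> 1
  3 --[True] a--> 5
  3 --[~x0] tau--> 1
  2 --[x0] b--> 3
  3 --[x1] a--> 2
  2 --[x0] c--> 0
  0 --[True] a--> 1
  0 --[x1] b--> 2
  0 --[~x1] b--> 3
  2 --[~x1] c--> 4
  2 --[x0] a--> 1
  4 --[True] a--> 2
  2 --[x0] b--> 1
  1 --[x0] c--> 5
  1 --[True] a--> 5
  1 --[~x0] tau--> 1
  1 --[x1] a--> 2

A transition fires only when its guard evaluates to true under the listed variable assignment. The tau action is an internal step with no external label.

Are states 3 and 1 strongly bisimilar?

Answer: BISIMILAR

Analysis:
Refine partition for ~:
  π0 = {{0,1,2,3,4,5}}
  π1 = {{0},{1,3},{2},{4},{5}}
Fixed point at round 2; 5 class(es).
3∈{1,3}, 1∈{1,3}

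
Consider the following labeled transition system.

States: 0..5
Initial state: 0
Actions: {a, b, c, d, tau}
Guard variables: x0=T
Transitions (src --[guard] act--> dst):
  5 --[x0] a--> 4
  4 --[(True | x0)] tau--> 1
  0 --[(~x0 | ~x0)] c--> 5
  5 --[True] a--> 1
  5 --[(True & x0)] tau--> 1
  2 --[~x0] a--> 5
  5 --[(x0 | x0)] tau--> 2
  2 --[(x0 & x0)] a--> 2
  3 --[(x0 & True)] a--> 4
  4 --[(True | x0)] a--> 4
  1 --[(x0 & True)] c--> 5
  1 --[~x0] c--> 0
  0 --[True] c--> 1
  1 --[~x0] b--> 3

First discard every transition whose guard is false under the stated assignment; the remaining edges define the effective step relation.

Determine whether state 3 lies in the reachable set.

Answer: UNREACHABLE

Working:
10 transition(s) survive guard evaluation.
Layer 0: {0}
Layer 1: {1}  now seen {0,1}
Layer 2: {5}  now seen {0,1,5}
Layer 3: {2,4}  now seen {0,1,2,4,5}
Reach set: {0,1,2,4,5}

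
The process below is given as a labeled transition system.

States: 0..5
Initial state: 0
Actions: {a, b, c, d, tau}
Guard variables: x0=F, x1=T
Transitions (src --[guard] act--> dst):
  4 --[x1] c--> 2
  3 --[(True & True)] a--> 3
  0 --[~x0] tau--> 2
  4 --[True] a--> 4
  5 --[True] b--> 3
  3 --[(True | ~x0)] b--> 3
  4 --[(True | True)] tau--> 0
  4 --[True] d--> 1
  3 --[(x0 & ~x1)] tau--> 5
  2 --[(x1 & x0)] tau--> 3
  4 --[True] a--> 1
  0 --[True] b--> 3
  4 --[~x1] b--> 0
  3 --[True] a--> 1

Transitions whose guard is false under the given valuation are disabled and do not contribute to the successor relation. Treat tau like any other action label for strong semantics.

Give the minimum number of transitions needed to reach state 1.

Answer: 2

Working:
BFS to 1:
  Layer 0: {0}
  Layer 1: {2,3}
  Layer 2: {1}
first hit 1 at d=2 via b·a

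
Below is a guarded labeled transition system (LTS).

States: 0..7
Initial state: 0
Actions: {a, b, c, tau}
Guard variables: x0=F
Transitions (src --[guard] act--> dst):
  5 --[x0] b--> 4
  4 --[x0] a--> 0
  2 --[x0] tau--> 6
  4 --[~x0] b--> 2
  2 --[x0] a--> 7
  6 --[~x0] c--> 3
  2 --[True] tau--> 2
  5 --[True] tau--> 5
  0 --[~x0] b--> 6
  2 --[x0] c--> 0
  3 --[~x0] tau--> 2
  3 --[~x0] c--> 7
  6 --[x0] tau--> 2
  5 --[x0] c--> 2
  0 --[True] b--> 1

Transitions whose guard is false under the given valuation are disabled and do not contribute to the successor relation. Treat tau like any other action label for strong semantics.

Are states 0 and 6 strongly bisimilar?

Refine partition for ~:
  P[0] = {{0,1,2,3,4,5,6,7}}
  P[1] = {{0,4},{1,7},{2,5},{3},{6}}
  P[2] = {{0},{1,7},{2,5},{3},{4},{6}}
stable after 3 split(s): 6 block(s)
[0]={0}  [6]={6}

Answer: NOT BISIMILAR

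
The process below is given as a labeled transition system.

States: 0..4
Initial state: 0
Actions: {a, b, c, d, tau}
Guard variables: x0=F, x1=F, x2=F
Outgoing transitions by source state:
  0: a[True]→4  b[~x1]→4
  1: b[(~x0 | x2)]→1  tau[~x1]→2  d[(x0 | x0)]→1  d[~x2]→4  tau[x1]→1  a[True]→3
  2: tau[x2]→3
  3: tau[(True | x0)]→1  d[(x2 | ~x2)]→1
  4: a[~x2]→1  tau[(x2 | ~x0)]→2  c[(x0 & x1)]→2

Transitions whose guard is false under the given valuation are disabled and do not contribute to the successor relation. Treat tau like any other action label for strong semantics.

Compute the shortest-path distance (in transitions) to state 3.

Layered search for 3:
  L0 = {0}
  L1 = {4}
  L2 = {1,2}
  L3 = {3}
3 enters at depth 3; path a·a·a

Answer: 3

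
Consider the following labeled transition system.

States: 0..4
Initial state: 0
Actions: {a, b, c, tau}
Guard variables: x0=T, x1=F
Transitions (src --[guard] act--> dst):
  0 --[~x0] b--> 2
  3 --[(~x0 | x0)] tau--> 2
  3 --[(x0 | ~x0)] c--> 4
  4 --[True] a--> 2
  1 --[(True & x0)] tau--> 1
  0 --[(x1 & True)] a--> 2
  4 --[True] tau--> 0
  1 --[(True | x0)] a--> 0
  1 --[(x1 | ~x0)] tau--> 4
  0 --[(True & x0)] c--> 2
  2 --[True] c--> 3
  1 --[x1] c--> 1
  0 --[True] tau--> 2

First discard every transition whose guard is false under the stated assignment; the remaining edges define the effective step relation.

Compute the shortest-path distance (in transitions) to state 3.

Breadth-first toward 3:
  Layer 0: {0}
  Layer 1: {2}
  Layer 2: {3}
first hit 3 at d=2 via c·c

Answer: 2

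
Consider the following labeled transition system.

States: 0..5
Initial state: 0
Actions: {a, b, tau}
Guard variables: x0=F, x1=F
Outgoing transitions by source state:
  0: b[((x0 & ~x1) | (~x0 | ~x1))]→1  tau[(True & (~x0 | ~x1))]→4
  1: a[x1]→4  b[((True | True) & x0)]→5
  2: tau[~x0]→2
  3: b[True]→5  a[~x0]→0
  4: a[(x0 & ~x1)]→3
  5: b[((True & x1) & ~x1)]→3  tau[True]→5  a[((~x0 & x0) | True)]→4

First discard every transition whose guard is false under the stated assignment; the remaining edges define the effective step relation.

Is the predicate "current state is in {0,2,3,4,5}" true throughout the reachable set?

Inv-set: {0,2,3,4,5}
Reach set: {0,1,4}
  0: ok
  1: ✗ unsafe
  4: ok
counterexample path to 1: b

Answer: INVARIANT VIOLATED at state 1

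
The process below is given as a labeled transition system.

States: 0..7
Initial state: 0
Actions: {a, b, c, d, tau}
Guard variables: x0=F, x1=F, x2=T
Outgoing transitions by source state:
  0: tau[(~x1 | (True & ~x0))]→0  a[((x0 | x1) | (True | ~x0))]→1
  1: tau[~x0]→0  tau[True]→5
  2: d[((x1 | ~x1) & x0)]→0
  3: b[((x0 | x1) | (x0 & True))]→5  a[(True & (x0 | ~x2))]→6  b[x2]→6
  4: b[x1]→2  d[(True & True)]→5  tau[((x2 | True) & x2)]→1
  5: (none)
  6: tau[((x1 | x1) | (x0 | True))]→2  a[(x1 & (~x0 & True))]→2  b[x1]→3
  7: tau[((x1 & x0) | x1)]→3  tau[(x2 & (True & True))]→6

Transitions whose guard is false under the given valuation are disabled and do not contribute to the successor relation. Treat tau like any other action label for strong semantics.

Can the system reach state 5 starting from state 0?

Guard filter leaves 9 enabled edge(s).
Layer 0: {0}
Layer 1: {1}  cumulative {0,1}
Layer 2: {5}  cumulative {0,1,5}
Reachable = {0,1,5}
witness 5: a·tau

Answer: REACHABLE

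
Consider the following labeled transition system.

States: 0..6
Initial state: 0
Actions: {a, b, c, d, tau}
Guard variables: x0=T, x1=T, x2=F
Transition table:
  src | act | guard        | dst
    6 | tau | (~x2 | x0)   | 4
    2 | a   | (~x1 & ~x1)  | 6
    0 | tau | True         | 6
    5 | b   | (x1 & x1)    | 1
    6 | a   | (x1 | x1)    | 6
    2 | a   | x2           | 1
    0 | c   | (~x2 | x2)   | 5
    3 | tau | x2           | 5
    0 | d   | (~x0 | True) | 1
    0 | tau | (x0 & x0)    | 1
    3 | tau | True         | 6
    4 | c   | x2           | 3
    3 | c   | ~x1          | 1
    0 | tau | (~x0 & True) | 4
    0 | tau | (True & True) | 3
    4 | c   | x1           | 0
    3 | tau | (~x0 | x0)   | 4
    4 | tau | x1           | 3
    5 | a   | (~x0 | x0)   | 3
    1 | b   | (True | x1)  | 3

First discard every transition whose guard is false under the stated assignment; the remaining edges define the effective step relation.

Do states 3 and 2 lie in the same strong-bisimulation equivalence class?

Answer: NOT BISIMILAR

Trace:
Refine partition for ~:
  π0 = {{0,1,2,3,4,5,6}}
  π1 = {{0},{1},{2},{3},{4},{5},{6}}
Fixed point at round 2; 7 class(es).
class of 3: {3}; class of 2: {2}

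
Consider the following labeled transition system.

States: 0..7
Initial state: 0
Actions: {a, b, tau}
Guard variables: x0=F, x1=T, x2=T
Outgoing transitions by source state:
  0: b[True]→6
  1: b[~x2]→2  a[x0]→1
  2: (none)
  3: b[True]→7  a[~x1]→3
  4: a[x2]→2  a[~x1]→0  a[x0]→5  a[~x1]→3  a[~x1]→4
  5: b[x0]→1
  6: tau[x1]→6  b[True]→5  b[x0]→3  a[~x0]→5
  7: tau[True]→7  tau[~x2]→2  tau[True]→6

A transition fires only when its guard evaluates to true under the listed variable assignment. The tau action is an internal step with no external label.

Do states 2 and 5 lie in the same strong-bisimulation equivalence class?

Answer: BISIMILAR

Trace:
Refine partition for ~:
  π0 = {{0,1,2,3,4,5,6,7}}
  π1 = {{0,3},{1,2,5},{4},{6},{7}}
  π2 = {{0},{1,2,5},{3},{4},{6},{7}}
stable after 3 split(s): 6 block(s)
class of 2: {1,2,5}; class of 5: {1,2,5}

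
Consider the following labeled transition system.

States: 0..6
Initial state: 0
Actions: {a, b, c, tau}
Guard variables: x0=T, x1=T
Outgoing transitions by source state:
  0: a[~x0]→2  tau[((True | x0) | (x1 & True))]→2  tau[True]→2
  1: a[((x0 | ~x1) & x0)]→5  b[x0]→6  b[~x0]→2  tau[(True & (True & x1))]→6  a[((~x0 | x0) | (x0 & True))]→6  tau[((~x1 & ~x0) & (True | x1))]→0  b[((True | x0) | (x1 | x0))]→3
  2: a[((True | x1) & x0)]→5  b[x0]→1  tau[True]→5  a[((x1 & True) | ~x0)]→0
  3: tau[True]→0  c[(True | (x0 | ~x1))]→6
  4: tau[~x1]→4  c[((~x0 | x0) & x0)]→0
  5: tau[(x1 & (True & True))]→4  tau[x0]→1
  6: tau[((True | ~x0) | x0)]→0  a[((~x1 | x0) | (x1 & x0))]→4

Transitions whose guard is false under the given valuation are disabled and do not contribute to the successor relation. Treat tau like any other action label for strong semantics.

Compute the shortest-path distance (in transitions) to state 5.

BFS to 5:
  depth 0: {0}
  depth 1: {2}
  depth 2: {1,5}
first hit 5 at d=2 via tau·a

Answer: 2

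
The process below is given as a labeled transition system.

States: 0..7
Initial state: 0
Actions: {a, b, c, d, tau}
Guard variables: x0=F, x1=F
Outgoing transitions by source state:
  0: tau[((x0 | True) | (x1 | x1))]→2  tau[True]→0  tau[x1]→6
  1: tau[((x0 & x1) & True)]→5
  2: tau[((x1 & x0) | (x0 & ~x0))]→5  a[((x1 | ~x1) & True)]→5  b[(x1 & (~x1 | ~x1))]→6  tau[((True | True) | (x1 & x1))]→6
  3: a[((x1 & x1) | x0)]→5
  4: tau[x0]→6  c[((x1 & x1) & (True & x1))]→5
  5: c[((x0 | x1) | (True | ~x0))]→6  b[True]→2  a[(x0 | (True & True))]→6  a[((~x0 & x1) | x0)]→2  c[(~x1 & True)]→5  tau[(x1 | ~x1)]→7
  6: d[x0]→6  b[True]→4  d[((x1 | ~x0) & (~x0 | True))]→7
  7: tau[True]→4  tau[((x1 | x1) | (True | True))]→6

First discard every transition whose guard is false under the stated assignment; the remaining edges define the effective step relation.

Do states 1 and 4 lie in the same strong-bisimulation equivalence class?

Answer: BISIMILAR

Analysis:
Compute ~ classes (split until stable):
  P[0] = {{0,1,2,3,4,5,6,7}}
  P[1] = {{0,7},{1,3,4},{2},{5},{6}}
  P[2] = {{0},{1,3,4},{2},{5},{6},{7}}
stable after 3 split(s): 6 block(s)
1∈{1,3,4}, 4∈{1,3,4}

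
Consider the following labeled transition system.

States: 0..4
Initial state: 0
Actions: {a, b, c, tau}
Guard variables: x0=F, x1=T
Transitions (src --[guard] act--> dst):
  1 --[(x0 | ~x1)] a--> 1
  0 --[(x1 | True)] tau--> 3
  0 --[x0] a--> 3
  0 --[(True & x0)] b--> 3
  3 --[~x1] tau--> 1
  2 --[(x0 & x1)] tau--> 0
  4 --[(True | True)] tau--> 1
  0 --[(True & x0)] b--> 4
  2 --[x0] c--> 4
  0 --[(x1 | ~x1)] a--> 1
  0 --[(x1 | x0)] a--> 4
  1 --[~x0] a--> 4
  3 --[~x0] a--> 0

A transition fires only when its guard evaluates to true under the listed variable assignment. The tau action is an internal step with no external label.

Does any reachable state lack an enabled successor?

Answer: DEADLOCK-FREE

Working:
R = {0,1,3,4}
  0: a→1  a→4  tau→3  [3 exit(s)]
  1: a→4  [1 exit(s)]
  3: a→0  [1 exit(s)]
  4: tau→1  [1 exit(s)]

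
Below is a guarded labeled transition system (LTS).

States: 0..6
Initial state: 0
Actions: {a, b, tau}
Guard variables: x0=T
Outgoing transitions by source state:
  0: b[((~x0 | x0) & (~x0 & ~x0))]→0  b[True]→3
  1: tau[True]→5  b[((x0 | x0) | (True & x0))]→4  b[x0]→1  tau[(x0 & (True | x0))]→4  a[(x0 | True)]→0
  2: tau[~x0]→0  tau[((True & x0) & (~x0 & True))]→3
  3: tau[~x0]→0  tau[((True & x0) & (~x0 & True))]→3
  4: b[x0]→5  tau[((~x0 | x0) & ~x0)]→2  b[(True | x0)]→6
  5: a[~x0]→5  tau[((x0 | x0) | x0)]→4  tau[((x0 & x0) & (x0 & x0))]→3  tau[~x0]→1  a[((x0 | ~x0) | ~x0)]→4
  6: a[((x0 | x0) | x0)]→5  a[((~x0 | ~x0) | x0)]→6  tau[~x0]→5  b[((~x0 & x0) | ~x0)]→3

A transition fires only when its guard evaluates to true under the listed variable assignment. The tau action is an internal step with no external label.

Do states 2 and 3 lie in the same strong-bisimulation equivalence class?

Bisimulation quotient by refinement:
  P[0] = {{0,1,2,3,4,5,6}}
  P[1] = {{0,4},{1},{2,3},{5},{6}}
  P[2] = {{0},{1},{2,3},{4},{5},{6}}
Fixed point at round 3; 6 class(es).
[2]={2,3}  [3]={2,3}

Answer: BISIMILAR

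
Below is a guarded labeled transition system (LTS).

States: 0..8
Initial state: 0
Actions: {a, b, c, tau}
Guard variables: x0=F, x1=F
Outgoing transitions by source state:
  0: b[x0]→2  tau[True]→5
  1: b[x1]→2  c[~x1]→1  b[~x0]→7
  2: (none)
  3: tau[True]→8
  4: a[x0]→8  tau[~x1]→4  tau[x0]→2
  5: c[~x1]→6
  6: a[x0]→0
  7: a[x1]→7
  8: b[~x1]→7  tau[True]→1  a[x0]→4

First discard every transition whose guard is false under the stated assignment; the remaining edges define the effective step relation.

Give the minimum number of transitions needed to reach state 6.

Breadth-first toward 6:
  L0 = {0}
  L1 = {5}
  L2 = {6}
6 enters at depth 2; path tau·c

Answer: 2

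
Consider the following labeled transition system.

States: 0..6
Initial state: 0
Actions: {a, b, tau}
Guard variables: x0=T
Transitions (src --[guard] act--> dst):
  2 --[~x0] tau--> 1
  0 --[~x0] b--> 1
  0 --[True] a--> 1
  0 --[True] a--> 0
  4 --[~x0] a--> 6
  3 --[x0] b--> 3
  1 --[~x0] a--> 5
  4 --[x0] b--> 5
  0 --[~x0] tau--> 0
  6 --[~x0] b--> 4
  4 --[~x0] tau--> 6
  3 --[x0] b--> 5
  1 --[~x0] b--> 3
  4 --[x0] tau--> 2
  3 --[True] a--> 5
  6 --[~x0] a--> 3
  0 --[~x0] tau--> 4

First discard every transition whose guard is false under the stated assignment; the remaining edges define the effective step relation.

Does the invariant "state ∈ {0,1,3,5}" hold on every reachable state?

Answer: INVARIANT HOLDS

Trace:
Inv-set: {0,1,3,5}
Reachable = {0,1}
  0: ✓
  1: ✓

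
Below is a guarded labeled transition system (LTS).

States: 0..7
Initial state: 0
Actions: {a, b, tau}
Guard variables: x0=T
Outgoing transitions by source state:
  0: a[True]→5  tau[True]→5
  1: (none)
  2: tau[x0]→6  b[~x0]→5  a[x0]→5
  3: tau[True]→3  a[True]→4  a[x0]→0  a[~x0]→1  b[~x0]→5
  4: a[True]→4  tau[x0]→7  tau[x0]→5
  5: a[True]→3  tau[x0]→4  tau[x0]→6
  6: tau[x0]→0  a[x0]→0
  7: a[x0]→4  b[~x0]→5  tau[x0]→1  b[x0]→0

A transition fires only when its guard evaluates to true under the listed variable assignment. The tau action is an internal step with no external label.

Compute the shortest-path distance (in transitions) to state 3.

Answer: 2

Trace:
BFS to 3:
  L0 = {0}
  L1 = {5}
  L2 = {3,4,6}
3 enters at depth 2; path a·a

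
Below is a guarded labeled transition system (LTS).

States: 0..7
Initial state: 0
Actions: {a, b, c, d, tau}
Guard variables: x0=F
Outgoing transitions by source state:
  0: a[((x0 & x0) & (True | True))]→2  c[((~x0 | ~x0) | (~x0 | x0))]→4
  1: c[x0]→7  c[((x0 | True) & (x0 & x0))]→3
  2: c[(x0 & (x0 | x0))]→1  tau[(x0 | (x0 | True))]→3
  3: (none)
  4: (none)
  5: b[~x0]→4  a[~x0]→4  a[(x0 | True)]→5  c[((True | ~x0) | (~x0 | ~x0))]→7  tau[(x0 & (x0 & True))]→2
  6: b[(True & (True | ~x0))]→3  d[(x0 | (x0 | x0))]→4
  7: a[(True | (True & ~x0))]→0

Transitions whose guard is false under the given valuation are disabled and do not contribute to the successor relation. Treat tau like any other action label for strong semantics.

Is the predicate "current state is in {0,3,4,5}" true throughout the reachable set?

Answer: INVARIANT HOLDS

Working:
Allowed set {0,3,4,5}
R = {0,4}
  0: safe
  4: safe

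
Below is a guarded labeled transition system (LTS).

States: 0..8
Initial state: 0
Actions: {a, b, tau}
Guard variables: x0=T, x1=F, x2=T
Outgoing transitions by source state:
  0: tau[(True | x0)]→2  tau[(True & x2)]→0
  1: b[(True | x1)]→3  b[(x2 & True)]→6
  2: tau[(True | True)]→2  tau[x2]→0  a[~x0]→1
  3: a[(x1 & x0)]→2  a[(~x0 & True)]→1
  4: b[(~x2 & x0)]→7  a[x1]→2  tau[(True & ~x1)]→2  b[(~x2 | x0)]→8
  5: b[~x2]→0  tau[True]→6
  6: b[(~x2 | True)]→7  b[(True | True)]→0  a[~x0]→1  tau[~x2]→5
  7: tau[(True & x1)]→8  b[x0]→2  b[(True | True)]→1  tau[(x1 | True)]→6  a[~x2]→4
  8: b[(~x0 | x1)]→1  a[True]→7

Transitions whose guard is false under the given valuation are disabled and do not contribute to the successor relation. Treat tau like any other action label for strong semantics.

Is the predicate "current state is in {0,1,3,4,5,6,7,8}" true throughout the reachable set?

Inv-set: {0,1,3,4,5,6,7,8}
Reach set: {0,2}
  0: ✓
  2: outside
witness against invariant: tau → 2

Answer: INVARIANT VIOLATED at state 2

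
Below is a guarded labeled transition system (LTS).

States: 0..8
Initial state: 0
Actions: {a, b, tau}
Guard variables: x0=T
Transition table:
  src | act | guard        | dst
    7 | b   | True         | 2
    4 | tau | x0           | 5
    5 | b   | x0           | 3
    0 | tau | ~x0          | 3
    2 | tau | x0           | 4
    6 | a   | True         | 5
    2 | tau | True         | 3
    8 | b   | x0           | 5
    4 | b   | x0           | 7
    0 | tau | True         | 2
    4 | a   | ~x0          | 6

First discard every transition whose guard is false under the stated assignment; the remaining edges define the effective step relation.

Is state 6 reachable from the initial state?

9 transition(s) survive guard evaluation.
Layer 0: {0}
Layer 1: {2}  now seen {0,2}
Layer 2: {3,4}  now seen {0,2,3,4}
Layer 3: {5,7}  now seen {0,2,3,4,5,7}
Reachable = {0,2,3,4,5,7}

Answer: UNREACHABLE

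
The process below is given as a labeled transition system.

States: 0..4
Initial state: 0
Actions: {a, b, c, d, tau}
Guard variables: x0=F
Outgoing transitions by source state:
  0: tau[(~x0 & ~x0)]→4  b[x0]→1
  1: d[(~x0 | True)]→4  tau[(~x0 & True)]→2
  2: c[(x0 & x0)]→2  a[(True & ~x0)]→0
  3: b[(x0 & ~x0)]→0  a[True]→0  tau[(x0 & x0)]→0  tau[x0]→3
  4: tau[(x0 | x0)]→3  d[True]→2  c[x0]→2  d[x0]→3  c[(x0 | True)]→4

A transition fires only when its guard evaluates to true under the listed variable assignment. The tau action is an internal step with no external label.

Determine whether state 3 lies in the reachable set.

Answer: UNREACHABLE

Trace:
Guard filter leaves 7 enabled edge(s).
L0 = {0}
L1 = {4}  total {0,4}
L2 = {2}  total {0,2,4}
Reach set: {0,2,4}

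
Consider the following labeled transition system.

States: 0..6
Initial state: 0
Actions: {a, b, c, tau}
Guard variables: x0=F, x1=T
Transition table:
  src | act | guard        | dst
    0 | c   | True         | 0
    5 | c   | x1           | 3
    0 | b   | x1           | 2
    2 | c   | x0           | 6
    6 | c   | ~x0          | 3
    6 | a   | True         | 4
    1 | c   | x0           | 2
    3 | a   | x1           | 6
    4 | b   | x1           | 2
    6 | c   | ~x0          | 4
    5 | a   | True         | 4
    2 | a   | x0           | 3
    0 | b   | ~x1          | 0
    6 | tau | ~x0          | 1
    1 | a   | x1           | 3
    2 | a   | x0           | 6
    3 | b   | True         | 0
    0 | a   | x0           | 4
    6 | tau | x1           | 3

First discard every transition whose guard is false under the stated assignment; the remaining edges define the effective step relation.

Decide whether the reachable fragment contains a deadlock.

Answer: DEADLOCK at state 2

Analysis:
R = {0,2}
  0: b→2  c→0  [2 exit(s)]
  2: ∅  [no exit]
witness 2: b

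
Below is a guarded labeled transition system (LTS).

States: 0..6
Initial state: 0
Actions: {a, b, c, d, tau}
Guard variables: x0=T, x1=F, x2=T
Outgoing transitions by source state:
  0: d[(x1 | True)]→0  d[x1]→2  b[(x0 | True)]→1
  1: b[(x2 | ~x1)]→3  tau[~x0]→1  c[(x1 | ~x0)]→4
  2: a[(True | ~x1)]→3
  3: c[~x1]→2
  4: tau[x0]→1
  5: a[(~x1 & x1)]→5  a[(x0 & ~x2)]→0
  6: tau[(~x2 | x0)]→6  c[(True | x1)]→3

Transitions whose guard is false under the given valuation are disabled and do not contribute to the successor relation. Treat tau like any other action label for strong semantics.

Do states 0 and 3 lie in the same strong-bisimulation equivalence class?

Bisimulation quotient by refinement:
  P[0] = {{0,1,2,3,4,5,6}}
  P[1] = {{0},{1},{2},{3},{4},{5},{6}}
stable after 2 split(s): 7 block(s)
0∈{0}, 3∈{3}

Answer: NOT BISIMILAR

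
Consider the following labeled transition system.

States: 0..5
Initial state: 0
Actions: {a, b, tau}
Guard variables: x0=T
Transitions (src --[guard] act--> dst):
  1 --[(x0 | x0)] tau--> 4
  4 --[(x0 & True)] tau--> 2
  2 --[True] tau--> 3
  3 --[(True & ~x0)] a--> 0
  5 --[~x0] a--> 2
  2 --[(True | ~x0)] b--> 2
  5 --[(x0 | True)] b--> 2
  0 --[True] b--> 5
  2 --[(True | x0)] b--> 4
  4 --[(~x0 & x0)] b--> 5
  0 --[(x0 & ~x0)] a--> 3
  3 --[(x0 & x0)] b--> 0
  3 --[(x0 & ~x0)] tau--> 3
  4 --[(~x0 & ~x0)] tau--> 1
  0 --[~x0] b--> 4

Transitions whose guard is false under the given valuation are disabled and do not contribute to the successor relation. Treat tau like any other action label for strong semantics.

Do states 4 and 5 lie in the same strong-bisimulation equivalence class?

Answer: NOT BISIMILAR

Analysis:
Bisimulation quotient by refinement:
  P[0] = {{0,1,2,3,4,5}}
  P[1] = {{0,3,5},{1,4},{2}}
  P[2] = {{0,3},{1},{2},{4},{5}}
  P[3] = {{0},{1},{2},{3},{4},{5}}
stable after 4 split(s): 6 block(s)
class of 4: {4}; class of 5: {5}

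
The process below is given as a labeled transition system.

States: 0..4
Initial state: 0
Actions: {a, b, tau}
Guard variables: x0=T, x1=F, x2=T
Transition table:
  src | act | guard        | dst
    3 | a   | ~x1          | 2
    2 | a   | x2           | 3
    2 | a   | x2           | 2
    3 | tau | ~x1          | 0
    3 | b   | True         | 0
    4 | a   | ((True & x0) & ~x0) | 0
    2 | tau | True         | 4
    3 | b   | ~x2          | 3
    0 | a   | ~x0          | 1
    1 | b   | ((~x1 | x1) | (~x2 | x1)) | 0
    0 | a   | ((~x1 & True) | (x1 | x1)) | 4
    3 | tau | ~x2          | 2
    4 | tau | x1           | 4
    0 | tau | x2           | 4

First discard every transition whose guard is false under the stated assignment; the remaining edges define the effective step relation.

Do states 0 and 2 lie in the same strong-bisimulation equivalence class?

Bisimulation quotient by refinement:
  round 0: {{0,1,2,3,4}}
  round 1: {{0,2},{1},{3},{4}}
  round 2: {{0},{1},{2},{3},{4}}
Fixed point at round 3; 5 class(es).
[0]={0}  [2]={2}

Answer: NOT BISIMILAR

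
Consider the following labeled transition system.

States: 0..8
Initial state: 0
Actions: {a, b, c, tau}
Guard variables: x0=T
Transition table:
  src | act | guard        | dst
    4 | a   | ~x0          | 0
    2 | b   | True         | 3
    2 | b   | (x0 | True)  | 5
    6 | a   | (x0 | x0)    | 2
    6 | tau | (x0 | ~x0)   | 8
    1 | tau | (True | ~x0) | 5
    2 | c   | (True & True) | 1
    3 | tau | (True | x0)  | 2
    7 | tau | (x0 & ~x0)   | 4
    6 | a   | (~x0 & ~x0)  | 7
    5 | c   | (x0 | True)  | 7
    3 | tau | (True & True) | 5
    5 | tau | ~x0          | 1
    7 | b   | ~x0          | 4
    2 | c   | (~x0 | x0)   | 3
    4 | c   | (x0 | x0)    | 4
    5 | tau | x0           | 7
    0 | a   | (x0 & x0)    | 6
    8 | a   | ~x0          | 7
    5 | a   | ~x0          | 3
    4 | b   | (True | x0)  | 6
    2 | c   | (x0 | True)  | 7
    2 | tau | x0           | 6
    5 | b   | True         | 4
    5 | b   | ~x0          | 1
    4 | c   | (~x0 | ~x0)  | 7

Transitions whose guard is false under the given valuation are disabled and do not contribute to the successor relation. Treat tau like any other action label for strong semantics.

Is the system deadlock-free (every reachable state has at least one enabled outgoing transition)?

Answer: DEADLOCK at state 7

Trace:
Reachable = {0,1,2,3,4,5,6,7,8}
  0: a→6  [1 out]
  1: tau→5  [1 out]
  2: b→3  b→5  c→1  c→3  c→7  tau→6  [6 out]
  3: tau→2  tau→5  [2 out]
  4: b→6  c→4  [2 out]
  5: b→4  c→7  tau→7  [3 out]
  6: a→2  tau→8  [2 out]
  7: ∅  [STUCK]
  8: ∅  [STUCK]
Path to 7: a·a·c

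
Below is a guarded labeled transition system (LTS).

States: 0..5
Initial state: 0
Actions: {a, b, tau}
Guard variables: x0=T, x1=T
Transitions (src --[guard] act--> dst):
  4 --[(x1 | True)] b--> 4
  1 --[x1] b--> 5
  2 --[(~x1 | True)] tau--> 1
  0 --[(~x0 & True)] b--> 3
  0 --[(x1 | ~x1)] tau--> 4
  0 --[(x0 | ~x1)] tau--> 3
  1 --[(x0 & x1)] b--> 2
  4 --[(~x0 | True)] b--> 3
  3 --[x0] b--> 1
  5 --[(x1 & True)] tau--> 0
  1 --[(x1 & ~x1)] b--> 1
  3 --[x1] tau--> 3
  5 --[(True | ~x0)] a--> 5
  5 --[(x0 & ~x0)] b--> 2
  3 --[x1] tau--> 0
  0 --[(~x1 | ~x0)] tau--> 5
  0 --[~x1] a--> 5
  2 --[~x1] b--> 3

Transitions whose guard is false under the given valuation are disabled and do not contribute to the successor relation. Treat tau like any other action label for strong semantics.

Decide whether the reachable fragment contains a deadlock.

Answer: DEADLOCK-FREE

Analysis:
Reach set: {0,1,2,3,4,5}
  0: tau→3  tau→4  [2 exit(s)]
  1: b→2  b→5  [2 exit(s)]
  2: tau→1  [1 exit(s)]
  3: b→1  tau→0  tau→3  [3 exit(s)]
  4: b→3  b→4  [2 exit(s)]
  5: a→5  tau→0  [2 exit(s)]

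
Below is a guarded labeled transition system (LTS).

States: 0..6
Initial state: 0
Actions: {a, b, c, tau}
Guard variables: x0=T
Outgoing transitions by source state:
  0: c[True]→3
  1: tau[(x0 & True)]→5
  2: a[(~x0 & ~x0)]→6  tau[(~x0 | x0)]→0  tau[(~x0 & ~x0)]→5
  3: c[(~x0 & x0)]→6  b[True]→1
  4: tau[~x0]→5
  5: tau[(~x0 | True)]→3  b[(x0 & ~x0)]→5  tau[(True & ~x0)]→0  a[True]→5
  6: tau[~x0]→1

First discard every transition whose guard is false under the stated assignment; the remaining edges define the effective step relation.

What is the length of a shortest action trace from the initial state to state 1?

Answer: 2

Trace:
BFS to 1:
  L0 = {0}
  L1 = {3}
  L2 = {1}
depth(1)=2, e.g. c·b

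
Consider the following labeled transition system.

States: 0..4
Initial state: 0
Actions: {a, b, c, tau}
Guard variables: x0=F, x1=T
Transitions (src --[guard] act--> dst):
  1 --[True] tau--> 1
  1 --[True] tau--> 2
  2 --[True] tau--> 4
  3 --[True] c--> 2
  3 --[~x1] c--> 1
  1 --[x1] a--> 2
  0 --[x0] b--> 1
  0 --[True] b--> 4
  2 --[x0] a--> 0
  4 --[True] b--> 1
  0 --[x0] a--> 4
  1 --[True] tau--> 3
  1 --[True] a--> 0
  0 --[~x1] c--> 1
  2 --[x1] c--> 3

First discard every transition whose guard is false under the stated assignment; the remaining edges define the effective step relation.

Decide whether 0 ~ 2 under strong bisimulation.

Bisimulation quotient by refinement:
  P[0] = {{0,1,2,3,4}}
  P[1] = {{0,4},{1},{2},{3}}
  P[2] = {{0},{1},{2},{3},{4}}
5 equivalence class(es) (converged in 3)
0∈{0}, 2∈{2}

Answer: NOT BISIMILAR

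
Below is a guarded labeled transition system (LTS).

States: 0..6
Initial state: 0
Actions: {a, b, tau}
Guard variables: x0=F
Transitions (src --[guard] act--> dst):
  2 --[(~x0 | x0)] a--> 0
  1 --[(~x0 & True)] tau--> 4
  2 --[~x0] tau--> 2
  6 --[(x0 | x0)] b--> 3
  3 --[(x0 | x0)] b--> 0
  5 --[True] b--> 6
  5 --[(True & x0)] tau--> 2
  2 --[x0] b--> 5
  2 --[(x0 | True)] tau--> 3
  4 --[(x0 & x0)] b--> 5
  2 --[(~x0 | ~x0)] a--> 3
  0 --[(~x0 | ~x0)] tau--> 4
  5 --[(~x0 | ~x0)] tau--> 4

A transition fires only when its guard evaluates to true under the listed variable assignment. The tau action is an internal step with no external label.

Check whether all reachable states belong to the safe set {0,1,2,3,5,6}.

Answer: INVARIANT VIOLATED at state 4

Analysis:
Safe = {0,1,2,3,5,6}
R = {0,4}
  0: ok
  4: ✗ unsafe
counterexample path to 4: tau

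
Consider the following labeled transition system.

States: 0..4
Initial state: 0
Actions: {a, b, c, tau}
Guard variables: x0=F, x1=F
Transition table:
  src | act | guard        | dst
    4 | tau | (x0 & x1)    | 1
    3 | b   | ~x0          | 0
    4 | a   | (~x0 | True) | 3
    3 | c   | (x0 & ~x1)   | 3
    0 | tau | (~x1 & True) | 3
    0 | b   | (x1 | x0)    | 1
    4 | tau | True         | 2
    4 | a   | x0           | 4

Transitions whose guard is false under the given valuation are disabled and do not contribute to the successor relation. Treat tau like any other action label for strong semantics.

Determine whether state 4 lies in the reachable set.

4 transition(s) survive guard evaluation.
Layer 0: {0}
Layer 1: {3}  total {0,3}
R = {0,3}

Answer: UNREACHABLE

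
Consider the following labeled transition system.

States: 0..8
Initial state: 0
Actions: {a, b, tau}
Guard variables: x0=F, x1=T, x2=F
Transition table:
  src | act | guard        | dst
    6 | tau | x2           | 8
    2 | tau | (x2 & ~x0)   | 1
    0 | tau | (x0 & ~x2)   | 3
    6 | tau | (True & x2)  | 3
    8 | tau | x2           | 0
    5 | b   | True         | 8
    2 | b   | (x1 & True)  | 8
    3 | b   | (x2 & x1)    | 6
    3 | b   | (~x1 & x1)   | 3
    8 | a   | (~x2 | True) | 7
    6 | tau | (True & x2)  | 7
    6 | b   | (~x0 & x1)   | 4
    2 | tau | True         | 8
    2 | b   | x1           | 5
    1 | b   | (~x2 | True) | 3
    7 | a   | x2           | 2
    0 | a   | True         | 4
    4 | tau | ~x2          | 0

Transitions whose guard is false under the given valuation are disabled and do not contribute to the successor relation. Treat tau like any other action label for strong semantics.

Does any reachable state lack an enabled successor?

Answer: DEADLOCK-FREE

Working:
R = {0,4}
  0: a→4  [deg 1]
  4: tau→0  [deg 1]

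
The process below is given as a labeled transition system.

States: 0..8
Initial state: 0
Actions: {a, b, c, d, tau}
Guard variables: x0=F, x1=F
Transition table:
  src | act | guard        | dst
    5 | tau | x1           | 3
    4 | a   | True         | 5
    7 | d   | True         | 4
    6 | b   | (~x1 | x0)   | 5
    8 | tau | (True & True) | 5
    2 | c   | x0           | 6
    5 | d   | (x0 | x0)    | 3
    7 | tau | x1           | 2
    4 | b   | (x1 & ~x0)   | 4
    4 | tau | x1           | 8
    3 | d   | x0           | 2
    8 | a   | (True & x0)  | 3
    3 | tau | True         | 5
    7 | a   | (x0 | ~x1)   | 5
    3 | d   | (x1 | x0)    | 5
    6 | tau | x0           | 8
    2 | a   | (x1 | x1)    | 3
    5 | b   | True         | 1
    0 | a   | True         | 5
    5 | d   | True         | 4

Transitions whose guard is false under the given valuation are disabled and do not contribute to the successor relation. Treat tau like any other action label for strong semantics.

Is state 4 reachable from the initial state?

Guard filter leaves 9 enabled edge(s).
Layer 0: {0}
Layer 1: {5}  cumulative {0,5}
Layer 2: {1,4}  cumulative {0,1,4,5}
Reachable = {0,1,4,5}
trace reaching 4: a·d

Answer: REACHABLE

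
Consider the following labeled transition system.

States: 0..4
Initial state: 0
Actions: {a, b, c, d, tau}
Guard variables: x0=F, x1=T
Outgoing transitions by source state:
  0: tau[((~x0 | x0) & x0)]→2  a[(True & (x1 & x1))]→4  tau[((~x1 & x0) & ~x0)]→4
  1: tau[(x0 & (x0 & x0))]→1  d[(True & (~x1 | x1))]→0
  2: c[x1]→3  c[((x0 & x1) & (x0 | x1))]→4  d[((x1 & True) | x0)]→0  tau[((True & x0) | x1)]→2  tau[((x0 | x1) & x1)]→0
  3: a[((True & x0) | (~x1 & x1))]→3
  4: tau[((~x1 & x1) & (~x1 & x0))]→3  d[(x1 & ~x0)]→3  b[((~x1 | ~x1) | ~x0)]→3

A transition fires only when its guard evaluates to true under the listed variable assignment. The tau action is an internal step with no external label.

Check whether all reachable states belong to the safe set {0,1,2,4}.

Allowed set {0,1,2,4}
R = {0,3,4}
  0: ✓
  3: VIOLATES
  4: ✓
counterexample path to 3: a·d

Answer: INVARIANT VIOLATED at state 3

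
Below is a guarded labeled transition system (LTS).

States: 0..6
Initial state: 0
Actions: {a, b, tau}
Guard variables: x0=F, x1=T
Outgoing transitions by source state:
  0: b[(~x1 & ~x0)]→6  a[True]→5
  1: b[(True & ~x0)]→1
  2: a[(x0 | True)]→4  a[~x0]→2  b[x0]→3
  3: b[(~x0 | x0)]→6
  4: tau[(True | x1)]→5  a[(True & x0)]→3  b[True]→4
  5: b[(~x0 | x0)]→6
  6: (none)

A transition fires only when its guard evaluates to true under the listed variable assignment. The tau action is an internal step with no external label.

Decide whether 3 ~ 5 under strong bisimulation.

Answer: BISIMILAR

Working:
Compute ~ classes (split until stable):
  P[0] = {{0,1,2,3,4,5,6}}
  P[1] = {{0,2},{1,3,5},{4},{6}}
  P[2] = {{0},{1},{2},{3,5},{4},{6}}
Fixed point at round 3; 6 class(es).
[3]={3,5}  [5]={3,5}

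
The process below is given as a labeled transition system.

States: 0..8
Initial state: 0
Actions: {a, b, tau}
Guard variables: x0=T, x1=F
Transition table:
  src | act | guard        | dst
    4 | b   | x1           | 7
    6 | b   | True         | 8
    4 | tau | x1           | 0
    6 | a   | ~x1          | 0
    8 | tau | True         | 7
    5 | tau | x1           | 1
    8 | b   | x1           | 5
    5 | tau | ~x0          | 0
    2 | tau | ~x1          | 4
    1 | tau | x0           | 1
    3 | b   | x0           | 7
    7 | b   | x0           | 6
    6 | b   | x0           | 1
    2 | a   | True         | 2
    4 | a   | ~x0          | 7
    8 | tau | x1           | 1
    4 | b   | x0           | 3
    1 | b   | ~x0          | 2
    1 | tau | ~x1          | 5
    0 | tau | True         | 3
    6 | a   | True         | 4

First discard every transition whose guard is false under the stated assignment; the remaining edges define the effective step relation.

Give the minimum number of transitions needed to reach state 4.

Answer: 4

Analysis:
Breadth-first toward 4:
  Layer 0: {0}
  Layer 1: {3}
  Layer 2: {7}
  Layer 3: {6}
  Layer 4: {1,4,8}
first hit 4 at d=4 via tau·b·b·a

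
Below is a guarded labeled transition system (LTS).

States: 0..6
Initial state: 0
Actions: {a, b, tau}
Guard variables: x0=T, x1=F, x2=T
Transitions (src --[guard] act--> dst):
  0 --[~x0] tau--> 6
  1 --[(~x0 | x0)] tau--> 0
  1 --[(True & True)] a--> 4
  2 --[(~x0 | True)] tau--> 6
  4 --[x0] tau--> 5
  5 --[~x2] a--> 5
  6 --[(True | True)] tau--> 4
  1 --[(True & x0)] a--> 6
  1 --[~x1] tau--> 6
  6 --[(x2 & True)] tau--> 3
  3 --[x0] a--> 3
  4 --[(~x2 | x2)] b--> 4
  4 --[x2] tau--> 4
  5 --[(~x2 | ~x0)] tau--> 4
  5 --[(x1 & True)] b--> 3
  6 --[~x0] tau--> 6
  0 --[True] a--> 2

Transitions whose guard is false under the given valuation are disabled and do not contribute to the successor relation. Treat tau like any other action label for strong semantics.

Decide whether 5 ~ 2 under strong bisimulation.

Answer: NOT BISIMILAR

Working:
Compute ~ classes (split until stable):
  round 0: {{0,1,2,3,4,5,6}}
  round 1: {{0,3},{1},{2,6},{4},{5}}
  round 2: {{0},{1},{2},{3},{4},{5},{6}}
Fixed point at round 3; 7 class(es).
[5]={5}  [2]={2}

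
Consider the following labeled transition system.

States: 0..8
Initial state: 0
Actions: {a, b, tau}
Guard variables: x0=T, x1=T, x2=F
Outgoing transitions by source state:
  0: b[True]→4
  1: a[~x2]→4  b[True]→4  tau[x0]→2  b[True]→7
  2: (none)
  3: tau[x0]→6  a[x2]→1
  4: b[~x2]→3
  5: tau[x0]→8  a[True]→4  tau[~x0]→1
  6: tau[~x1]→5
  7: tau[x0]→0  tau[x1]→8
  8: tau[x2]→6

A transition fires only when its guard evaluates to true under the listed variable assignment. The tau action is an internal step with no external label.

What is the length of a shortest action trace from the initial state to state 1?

BFS to 1:
  depth 0: {0}
  depth 1: {4}
  depth 2: {3}
  depth 3: {6}
1 never appears.

Answer: UNREACHABLE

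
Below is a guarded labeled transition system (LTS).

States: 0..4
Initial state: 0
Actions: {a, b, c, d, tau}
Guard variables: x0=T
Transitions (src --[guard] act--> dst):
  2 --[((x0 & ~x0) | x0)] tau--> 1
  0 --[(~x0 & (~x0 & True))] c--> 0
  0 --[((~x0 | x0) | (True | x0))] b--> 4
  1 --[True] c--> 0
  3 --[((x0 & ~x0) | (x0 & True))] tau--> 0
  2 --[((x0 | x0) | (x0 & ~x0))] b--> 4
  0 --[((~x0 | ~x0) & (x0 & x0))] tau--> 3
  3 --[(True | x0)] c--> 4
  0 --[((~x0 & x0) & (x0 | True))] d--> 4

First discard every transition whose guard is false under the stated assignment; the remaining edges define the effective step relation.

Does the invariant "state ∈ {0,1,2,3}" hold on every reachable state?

Safe = {0,1,2,3}
Reach set: {0,4}
  0: ok
  4: ✗ unsafe
reach 4 via b — violates

Answer: INVARIANT VIOLATED at state 4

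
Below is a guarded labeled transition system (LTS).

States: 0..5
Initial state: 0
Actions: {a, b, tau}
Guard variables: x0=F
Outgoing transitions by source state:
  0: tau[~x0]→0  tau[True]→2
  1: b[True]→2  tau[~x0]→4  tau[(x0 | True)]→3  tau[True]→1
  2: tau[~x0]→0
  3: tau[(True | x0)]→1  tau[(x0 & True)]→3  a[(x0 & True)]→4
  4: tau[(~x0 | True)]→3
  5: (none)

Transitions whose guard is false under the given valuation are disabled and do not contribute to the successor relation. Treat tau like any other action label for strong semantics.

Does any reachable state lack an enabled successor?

Answer: DEADLOCK-FREE

Trace:
Reach set: {0,2}
  0: tau→0  tau→2  [deg 2]
  2: tau→0  [deg 1]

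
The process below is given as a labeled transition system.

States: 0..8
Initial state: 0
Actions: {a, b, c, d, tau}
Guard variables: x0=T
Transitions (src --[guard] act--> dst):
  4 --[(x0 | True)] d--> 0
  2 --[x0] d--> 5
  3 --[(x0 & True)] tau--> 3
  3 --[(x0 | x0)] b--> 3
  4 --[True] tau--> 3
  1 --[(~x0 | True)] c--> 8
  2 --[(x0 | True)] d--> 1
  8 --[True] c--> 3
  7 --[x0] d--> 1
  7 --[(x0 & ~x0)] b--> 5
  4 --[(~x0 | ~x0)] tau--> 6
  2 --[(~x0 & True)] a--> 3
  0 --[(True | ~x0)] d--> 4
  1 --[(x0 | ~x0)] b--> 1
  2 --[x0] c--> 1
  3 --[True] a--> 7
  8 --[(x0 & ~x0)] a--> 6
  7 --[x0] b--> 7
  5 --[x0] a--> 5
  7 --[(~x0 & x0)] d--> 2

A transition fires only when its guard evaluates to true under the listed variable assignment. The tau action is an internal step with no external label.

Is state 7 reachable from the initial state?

Answer: REACHABLE

Working:
Guard filter leaves 15 enabled edge(s).
L0 = {0}
L1 = {4}  now seen {0,4}
L2 = {3}  now seen {0,3,4}
L3 = {7}  now seen {0,3,4,7}
L4 = {1}  now seen {0,1,3,4,7}
L5 = {8}  now seen {0,1,3,4,7,8}
Reachable = {0,1,3,4,7,8}
witness 7: d·tau·a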